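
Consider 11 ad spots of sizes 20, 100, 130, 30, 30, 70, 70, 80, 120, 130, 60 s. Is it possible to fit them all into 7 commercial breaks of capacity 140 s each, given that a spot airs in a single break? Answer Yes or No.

A valid assignment using 7 commercial breaks:
  break 1: 130 = 130
  break 2: 130 = 130
  break 3: 120 + 20 = 140
  break 4: 100 + 30 = 130
  break 5: 80 + 60 = 140
  break 6: 70 + 70 = 140
  break 7: 30 = 30
Every load is within 140 s, so 7 commercial breaks suffice.

Yes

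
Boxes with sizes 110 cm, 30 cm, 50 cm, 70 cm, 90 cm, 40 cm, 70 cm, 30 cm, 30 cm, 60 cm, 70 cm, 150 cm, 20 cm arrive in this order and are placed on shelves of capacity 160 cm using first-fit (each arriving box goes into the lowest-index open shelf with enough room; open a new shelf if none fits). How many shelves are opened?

  110 → shelf 1 (new)  [load 110/160]
  30 → shelf 1  [load 140/160]
  50 → shelf 2 (new)  [load 50/160]
  70 → shelf 2  [load 120/160]
  90 → shelf 3 (new)  [load 90/160]
  40 → shelf 2  [load 160/160]
  70 → shelf 3  [load 160/160]
  30 → shelf 4 (new)  [load 30/160]
  30 → shelf 4  [load 60/160]
  60 → shelf 4  [load 120/160]
  70 → shelf 5 (new)  [load 70/160]
  150 → shelf 6 (new)  [load 150/160]
  20 → shelf 1  [load 160/160]
6 shelves opened.

6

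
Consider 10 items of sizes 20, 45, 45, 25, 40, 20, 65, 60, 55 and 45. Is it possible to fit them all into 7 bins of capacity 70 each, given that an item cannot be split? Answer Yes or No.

A valid assignment using 7 bins:
  bin 1: 65 = 65
  bin 2: 60 = 60
  bin 3: 55 = 55
  bin 4: 45 + 25 = 70
  bin 5: 45 + 20 = 65
  bin 6: 45 + 20 = 65
  bin 7: 40 = 40
Every load is within 70, so 7 bins suffice.

Yes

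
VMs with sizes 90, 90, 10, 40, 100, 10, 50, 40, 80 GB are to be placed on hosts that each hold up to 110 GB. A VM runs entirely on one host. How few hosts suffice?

6

Total = 100 + 90 + 90 + 80 + 50 + 40 + 40 + 10 + 10 = 510 GB.
Lower bound: ⌈510/110⌉ = 5 hosts.
A packing using 6 hosts:
  host 1: 100 + 10 = 110
  host 2: 90 + 10 = 100
  host 3: 90 = 90
  host 4: 80 = 80
  host 5: 50 + 40 = 90
  host 6: 40 = 40
No arrangement into 5 hosts stays within capacity, so 6 is optimal.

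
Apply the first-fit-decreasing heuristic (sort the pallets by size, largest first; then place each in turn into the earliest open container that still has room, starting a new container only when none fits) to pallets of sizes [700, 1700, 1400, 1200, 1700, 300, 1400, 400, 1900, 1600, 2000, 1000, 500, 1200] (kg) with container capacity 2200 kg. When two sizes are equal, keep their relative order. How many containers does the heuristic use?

Sorted descending: 2000, 1900, 1700, 1700, 1600, 1400, 1400, 1200, 1200, 1000, 700, 500, 400, 300.
  2000 → container 1 (new)  [load 2000/2200]
  1900 → container 2 (new)  [load 1900/2200]
  1700 → container 3 (new)  [load 1700/2200]
  1700 → container 4 (new)  [load 1700/2200]
  1600 → container 5 (new)  [load 1600/2200]
  1400 → container 6 (new)  [load 1400/2200]
  1400 → container 7 (new)  [load 1400/2200]
  1200 → container 8 (new)  [load 1200/2200]
  1200 → container 9 (new)  [load 1200/2200]
  1000 → container 8  [load 2200/2200]
  700 → container 6  [load 2100/2200]
  500 → container 3  [load 2200/2200]
  400 → container 4  [load 2100/2200]
  300 → container 2  [load 2200/2200]
9 containers opened.

9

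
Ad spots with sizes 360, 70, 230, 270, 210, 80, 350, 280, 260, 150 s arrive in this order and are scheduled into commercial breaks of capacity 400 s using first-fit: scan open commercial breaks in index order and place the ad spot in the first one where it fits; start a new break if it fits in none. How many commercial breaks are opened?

  360 → break 1 (new)  [load 360/400]
  70 → break 2 (new)  [load 70/400]
  230 → break 2  [load 300/400]
  270 → break 3 (new)  [load 270/400]
  210 → break 4 (new)  [load 210/400]
  80 → break 2  [load 380/400]
  350 → break 5 (new)  [load 350/400]
  280 → break 6 (new)  [load 280/400]
  260 → break 7 (new)  [load 260/400]
  150 → break 4  [load 360/400]
7 commercial breaks opened.

7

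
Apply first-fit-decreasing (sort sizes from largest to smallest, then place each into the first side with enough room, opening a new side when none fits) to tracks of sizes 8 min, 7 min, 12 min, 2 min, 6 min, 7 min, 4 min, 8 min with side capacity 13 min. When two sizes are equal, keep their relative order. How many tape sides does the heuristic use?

Sorted descending: 12, 8, 8, 7, 7, 6, 4, 2.
  12 → side 1 (new)  [load 12/13]
  8 → side 2 (new)  [load 8/13]
  8 → side 3 (new)  [load 8/13]
  7 → side 4 (new)  [load 7/13]
  7 → side 5 (new)  [load 7/13]
  6 → side 4  [load 13/13]
  4 → side 2  [load 12/13]
  2 → side 3  [load 10/13]
5 tape sides opened.

5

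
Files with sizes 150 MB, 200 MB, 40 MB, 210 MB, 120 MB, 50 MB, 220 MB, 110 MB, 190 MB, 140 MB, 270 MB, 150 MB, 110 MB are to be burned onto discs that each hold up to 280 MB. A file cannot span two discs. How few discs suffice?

Total = 270 + 220 + 210 + 200 + 190 + 150 + 150 + 140 + 120 + 110 + 110 + 50 + 40 = 1960 MB.
Lower bound: ⌈1960/280⌉ = 7 discs.
A packing using 8 discs:
  disc 1: 270 = 270
  disc 2: 220 + 50 = 270
  disc 3: 210 + 40 = 250
  disc 4: 200 = 200
  disc 5: 190 = 190
  disc 6: 150 + 120 = 270
  disc 7: 150 + 110 = 260
  disc 8: 140 + 110 = 250
No arrangement into 7 discs stays within capacity, so 8 is optimal.

8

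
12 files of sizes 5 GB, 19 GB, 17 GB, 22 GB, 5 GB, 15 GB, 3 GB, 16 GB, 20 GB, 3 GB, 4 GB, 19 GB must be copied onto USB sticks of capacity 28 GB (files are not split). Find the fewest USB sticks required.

Total = 22 + 20 + 19 + 19 + 17 + 16 + 15 + 5 + 5 + 4 + 3 + 3 = 148 GB.
Lower bound: ⌈148/28⌉ = 6 USB sticks.
Also, 7 files each exceed 14 GB, and no two of those can share a USB stick, so at least 7 USB sticks are needed.
A packing using 7 USB sticks:
  USB stick 1: 22 + 5 = 27
  USB stick 2: 20 + 5 + 3 = 28
  USB stick 3: 19 + 4 + 3 = 26
  USB stick 4: 19 = 19
  USB stick 5: 17 = 17
  USB stick 6: 16 = 16
  USB stick 7: 15 = 15
This matches the lower bound, so 7 is optimal.

7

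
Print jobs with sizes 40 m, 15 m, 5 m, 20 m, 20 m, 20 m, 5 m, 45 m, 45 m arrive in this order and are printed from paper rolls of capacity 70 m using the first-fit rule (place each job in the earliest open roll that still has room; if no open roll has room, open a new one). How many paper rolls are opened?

4

  40 → roll 1 (new)  [load 40/70]
  15 → roll 1  [load 55/70]
  5 → roll 1  [load 60/70]
  20 → roll 2 (new)  [load 20/70]
  20 → roll 2  [load 40/70]
  20 → roll 2  [load 60/70]
  5 → roll 1  [load 65/70]
  45 → roll 3 (new)  [load 45/70]
  45 → roll 4 (new)  [load 45/70]
4 paper rolls opened.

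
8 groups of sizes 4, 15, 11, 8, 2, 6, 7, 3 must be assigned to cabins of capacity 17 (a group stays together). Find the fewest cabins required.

Total = 15 + 11 + 8 + 7 + 6 + 4 + 3 + 2 = 56.
Lower bound: ⌈56/17⌉ = 4 cabins.
A packing using 4 cabins:
  cabin 1: 15 + 2 = 17
  cabin 2: 11 + 6 = 17
  cabin 3: 8 + 7 = 15
  cabin 4: 4 + 3 = 7
This matches the lower bound, so 4 is optimal.

4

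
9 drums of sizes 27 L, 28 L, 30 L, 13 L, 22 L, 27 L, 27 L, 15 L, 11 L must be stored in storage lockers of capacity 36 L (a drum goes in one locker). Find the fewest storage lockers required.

7

Total = 30 + 28 + 27 + 27 + 27 + 22 + 15 + 13 + 11 = 200 L.
Lower bound: ⌈200/36⌉ = 6 storage lockers.
A packing using 7 storage lockers:
  locker 1: 30 = 30
  locker 2: 28 = 28
  locker 3: 27 = 27
  locker 4: 27 = 27
  locker 5: 27 = 27
  locker 6: 22 + 13 = 35
  locker 7: 15 + 11 = 26
No arrangement into 6 storage lockers stays within capacity, so 7 is optimal.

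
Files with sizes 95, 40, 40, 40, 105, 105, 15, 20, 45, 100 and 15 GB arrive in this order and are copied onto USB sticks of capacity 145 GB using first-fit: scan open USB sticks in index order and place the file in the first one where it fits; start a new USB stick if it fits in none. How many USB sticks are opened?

  95 → USB stick 1 (new)  [load 95/145]
  40 → USB stick 1  [load 135/145]
  40 → USB stick 2 (new)  [load 40/145]
  40 → USB stick 2  [load 80/145]
  105 → USB stick 3 (new)  [load 105/145]
  105 → USB stick 4 (new)  [load 105/145]
  15 → USB stick 2  [load 95/145]
  20 → USB stick 2  [load 115/145]
  45 → USB stick 5 (new)  [load 45/145]
  100 → USB stick 5  [load 145/145]
  15 → USB stick 2  [load 130/145]
5 USB sticks opened.

5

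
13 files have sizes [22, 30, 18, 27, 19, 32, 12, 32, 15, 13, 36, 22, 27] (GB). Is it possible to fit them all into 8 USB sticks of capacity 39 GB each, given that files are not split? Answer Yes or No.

Total = 305 GB; ⌈305/39⌉ = 8.
The bound of 8 does not rule out 8, but exhaustive search shows no assignment into 8 USB sticks of capacity 39 GB exists — the minimum is 9.

No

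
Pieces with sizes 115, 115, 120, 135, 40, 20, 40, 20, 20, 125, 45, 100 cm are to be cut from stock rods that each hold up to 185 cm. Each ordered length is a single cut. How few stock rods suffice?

Total = 135 + 125 + 120 + 115 + 115 + 100 + 45 + 40 + 40 + 20 + 20 + 20 = 895 cm.
Lower bound: ⌈895/185⌉ = 5 stock rods.
Also, 6 pieces each exceed 185/2 cm, and no two of those can share a stock rod, so at least 6 stock rods are needed.
A packing using 6 stock rods:
  stock rod 1: 135 + 45 = 180
  stock rod 2: 125 + 40 + 20 = 185
  stock rod 3: 120 + 40 + 20 = 180
  stock rod 4: 115 + 20 = 135
  stock rod 5: 115 = 115
  stock rod 6: 100 = 100
This matches the lower bound, so 6 is optimal.

6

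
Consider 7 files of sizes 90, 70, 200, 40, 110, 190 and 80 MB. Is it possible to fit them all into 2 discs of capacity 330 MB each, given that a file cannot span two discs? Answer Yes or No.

Total = 780 MB; ⌈780/330⌉ = 3.
At least 3 discs are required, but only 2 are allowed.

No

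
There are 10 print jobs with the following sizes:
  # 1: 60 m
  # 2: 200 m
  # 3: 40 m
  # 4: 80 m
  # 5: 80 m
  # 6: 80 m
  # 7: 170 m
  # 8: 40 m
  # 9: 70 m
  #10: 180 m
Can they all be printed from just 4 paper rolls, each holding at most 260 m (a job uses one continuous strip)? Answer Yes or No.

Yes

A valid assignment using 4 paper rolls:
  roll 1: 200 + 60 = 260
  roll 2: 180 + 80 = 260
  roll 3: 170 + 80 = 250
  roll 4: 80 + 70 + 40 + 40 = 230
Every load is within 260 m, so 4 paper rolls suffice.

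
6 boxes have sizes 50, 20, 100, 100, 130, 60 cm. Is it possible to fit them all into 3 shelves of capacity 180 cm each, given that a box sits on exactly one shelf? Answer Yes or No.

Yes

A valid assignment using 3 shelves:
  shelf 1: 130 + 50 = 180
  shelf 2: 100 + 60 + 20 = 180
  shelf 3: 100 = 100
Every load is within 180 cm, so 3 shelves suffice.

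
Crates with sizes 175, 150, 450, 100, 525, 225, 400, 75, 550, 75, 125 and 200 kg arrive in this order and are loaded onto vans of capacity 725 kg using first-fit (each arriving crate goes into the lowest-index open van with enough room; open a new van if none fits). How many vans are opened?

5

  175 → van 1 (new)  [load 175/725]
  150 → van 1  [load 325/725]
  450 → van 2 (new)  [load 450/725]
  100 → van 1  [load 425/725]
  525 → van 3 (new)  [load 525/725]
  225 → van 1  [load 650/725]
  400 → van 4 (new)  [load 400/725]
  75 → van 1  [load 725/725]
  550 → van 5 (new)  [load 550/725]
  75 → van 2  [load 525/725]
  125 → van 2  [load 650/725]
  200 → van 3  [load 725/725]
5 vans opened.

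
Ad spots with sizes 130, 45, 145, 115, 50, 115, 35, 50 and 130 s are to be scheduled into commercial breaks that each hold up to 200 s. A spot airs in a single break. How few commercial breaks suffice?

5

Total = 145 + 130 + 130 + 115 + 115 + 50 + 50 + 45 + 35 = 815 s.
Lower bound: ⌈815/200⌉ = 5 commercial breaks.
A packing using 5 commercial breaks:
  break 1: 145 + 50 = 195
  break 2: 130 + 50 = 180
  break 3: 130 + 45 = 175
  break 4: 115 + 35 = 150
  break 5: 115 = 115
This matches the lower bound, so 5 is optimal.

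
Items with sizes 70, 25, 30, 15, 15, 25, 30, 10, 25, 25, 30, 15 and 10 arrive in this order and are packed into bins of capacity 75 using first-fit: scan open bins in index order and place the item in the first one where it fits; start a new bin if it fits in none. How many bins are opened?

5

  70 → bin 1 (new)  [load 70/75]
  25 → bin 2 (new)  [load 25/75]
  30 → bin 2  [load 55/75]
  15 → bin 2  [load 70/75]
  15 → bin 3 (new)  [load 15/75]
  25 → bin 3  [load 40/75]
  30 → bin 3  [load 70/75]
  10 → bin 4 (new)  [load 10/75]
  25 → bin 4  [load 35/75]
  25 → bin 4  [load 60/75]
  30 → bin 5 (new)  [load 30/75]
  15 → bin 4  [load 75/75]
  10 → bin 5  [load 40/75]
5 bins opened.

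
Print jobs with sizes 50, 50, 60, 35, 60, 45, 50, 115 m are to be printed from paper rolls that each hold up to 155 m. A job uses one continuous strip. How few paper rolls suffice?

Total = 115 + 60 + 60 + 50 + 50 + 50 + 45 + 35 = 465 m.
Lower bound: ⌈465/155⌉ = 3 paper rolls.
A packing using 4 paper rolls:
  roll 1: 115 + 35 = 150
  roll 2: 60 + 60 = 120
  roll 3: 50 + 50 + 50 = 150
  roll 4: 45 = 45
No arrangement into 3 paper rolls stays within capacity, so 4 is optimal.

4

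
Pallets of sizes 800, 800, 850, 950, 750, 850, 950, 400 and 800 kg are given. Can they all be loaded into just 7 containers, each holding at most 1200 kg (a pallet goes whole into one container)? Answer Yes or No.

No

Total = 7150 kg; ⌈7150/1200⌉ = 6.
8 pallets each exceed half the capacity and cannot share a container, forcing at least 8 containers.
At least 8 containers are required, but only 7 are allowed.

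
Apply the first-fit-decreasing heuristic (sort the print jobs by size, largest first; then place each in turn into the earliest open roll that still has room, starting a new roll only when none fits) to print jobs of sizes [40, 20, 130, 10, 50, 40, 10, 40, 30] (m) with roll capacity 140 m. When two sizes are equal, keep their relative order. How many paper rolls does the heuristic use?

3

Sorted descending: 130, 50, 40, 40, 40, 30, 20, 10, 10.
  130 → roll 1 (new)  [load 130/140]
  50 → roll 2 (new)  [load 50/140]
  40 → roll 2  [load 90/140]
  40 → roll 2  [load 130/140]
  40 → roll 3 (new)  [load 40/140]
  30 → roll 3  [load 70/140]
  20 → roll 3  [load 90/140]
  10 → roll 1  [load 140/140]
  10 → roll 2  [load 140/140]
3 paper rolls opened.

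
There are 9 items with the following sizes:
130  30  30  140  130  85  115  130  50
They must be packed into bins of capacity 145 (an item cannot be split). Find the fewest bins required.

Total = 140 + 130 + 130 + 130 + 115 + 85 + 50 + 30 + 30 = 840.
Lower bound: ⌈840/145⌉ = 6 bins.
A packing using 7 bins:
  bin 1: 140 = 140
  bin 2: 130 = 130
  bin 3: 130 = 130
  bin 4: 130 = 130
  bin 5: 115 + 30 = 145
  bin 6: 85 + 50 = 135
  bin 7: 30 = 30
No arrangement into 6 bins stays within capacity, so 7 is optimal.

7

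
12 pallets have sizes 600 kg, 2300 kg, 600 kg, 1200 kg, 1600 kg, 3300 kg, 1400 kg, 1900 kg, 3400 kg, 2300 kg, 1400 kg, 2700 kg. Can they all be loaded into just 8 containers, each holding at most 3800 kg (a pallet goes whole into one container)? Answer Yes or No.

A valid assignment using 7 containers:
  container 1: 3400 = 3400
  container 2: 3300 = 3300
  container 3: 2700 + 600 = 3300
  container 4: 2300 + 1400 = 3700
  container 5: 2300 + 1400 = 3700
  container 6: 1900 + 1600 = 3500
  container 7: 1200 + 600 = 1800
That uses only 7 ≤ 8, so 8 containers are enough.

Yes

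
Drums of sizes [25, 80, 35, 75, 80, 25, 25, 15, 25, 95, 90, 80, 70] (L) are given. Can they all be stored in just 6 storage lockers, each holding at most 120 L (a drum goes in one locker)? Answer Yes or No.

No

Total = 720 L; ⌈720/120⌉ = 6.
7 drums each exceed half the capacity and cannot share a locker, forcing at least 7 storage lockers.
At least 7 storage lockers are required, but only 6 are allowed.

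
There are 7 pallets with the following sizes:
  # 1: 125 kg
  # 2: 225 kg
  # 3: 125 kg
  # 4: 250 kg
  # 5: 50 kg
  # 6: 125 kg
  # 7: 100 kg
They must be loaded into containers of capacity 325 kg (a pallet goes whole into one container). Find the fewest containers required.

4

Total = 250 + 225 + 125 + 125 + 125 + 100 + 50 = 1000 kg.
Lower bound: ⌈1000/325⌉ = 4 containers.
A packing using 4 containers:
  container 1: 250 + 50 = 300
  container 2: 225 + 100 = 325
  container 3: 125 + 125 = 250
  container 4: 125 = 125
This matches the lower bound, so 4 is optimal.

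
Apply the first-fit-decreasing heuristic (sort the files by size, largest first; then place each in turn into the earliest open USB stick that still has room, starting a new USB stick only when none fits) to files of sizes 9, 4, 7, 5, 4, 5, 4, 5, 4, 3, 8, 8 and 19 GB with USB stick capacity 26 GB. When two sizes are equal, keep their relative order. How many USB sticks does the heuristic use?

Sorted descending: 19, 9, 8, 8, 7, 5, 5, 5, 4, 4, 4, 4, 3.
  19 → USB stick 1 (new)  [load 19/26]
  9 → USB stick 2 (new)  [load 9/26]
  8 → USB stick 2  [load 17/26]
  8 → USB stick 2  [load 25/26]
  7 → USB stick 1  [load 26/26]
  5 → USB stick 3 (new)  [load 5/26]
  5 → USB stick 3  [load 10/26]
  5 → USB stick 3  [load 15/26]
  4 → USB stick 3  [load 19/26]
  4 → USB stick 3  [load 23/26]
  4 → USB stick 4 (new)  [load 4/26]
  4 → USB stick 4  [load 8/26]
  3 → USB stick 3  [load 26/26]
4 USB sticks opened.

4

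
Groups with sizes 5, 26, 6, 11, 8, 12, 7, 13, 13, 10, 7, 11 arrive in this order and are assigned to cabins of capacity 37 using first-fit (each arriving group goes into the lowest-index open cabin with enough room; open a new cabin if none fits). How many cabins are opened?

  5 → cabin 1 (new)  [load 5/37]
  26 → cabin 1  [load 31/37]
  6 → cabin 1  [load 37/37]
  11 → cabin 2 (new)  [load 11/37]
  8 → cabin 2  [load 19/37]
  12 → cabin 2  [load 31/37]
  7 → cabin 3 (new)  [load 7/37]
  13 → cabin 3  [load 20/37]
  13 → cabin 3  [load 33/37]
  10 → cabin 4 (new)  [load 10/37]
  7 → cabin 4  [load 17/37]
  11 → cabin 4  [load 28/37]
4 cabins opened.

4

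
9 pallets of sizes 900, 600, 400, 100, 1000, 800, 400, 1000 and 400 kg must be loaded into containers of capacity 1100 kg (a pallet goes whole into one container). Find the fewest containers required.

Total = 1000 + 1000 + 900 + 800 + 600 + 400 + 400 + 400 + 100 = 5600 kg.
Lower bound: ⌈5600/1100⌉ = 6 containers.
A packing using 6 containers:
  container 1: 1000 + 100 = 1100
  container 2: 1000 = 1000
  container 3: 900 = 900
  container 4: 800 = 800
  container 5: 600 + 400 = 1000
  container 6: 400 + 400 = 800
This matches the lower bound, so 6 is optimal.

6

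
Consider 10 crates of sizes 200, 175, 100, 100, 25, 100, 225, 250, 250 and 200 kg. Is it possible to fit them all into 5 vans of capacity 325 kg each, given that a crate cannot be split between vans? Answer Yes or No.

No

Total = 1625 kg; ⌈1625/325⌉ = 5.
6 crates each exceed half the capacity and cannot share a van, forcing at least 6 vans.
At least 6 vans are required, but only 5 are allowed.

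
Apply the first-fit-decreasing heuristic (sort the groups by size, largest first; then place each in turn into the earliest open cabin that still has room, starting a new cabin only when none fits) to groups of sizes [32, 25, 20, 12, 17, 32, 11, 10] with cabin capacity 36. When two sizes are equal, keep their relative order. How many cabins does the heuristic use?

5

Sorted descending: 32, 32, 25, 20, 17, 12, 11, 10.
  32 → cabin 1 (new)  [load 32/36]
  32 → cabin 2 (new)  [load 32/36]
  25 → cabin 3 (new)  [load 25/36]
  20 → cabin 4 (new)  [load 20/36]
  17 → cabin 5 (new)  [load 17/36]
  12 → cabin 4  [load 32/36]
  11 → cabin 3  [load 36/36]
  10 → cabin 5  [load 27/36]
5 cabins opened.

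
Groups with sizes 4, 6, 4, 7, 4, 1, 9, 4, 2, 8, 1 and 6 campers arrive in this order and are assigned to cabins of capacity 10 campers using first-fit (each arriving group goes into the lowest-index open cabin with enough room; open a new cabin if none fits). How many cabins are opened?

  4 → cabin 1 (new)  [load 4/10]
  6 → cabin 1  [load 10/10]
  4 → cabin 2 (new)  [load 4/10]
  7 → cabin 3 (new)  [load 7/10]
  4 → cabin 2  [load 8/10]
  1 → cabin 2  [load 9/10]
  9 → cabin 4 (new)  [load 9/10]
  4 → cabin 5 (new)  [load 4/10]
  2 → cabin 3  [load 9/10]
  8 → cabin 6 (new)  [load 8/10]
  1 → cabin 2  [load 10/10]
  6 → cabin 5  [load 10/10]
6 cabins opened.

6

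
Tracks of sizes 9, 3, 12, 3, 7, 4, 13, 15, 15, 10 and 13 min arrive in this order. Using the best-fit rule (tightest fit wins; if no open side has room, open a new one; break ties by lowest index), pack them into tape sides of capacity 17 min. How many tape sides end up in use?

  9 → side 1 (new)  [load 9/17]
  3 → side 1  [load 12/17]
  12 → side 2 (new)  [load 12/17]
  3 → side 1  [load 15/17]
  7 → side 3 (new)  [load 7/17]
  4 → side 2  [load 16/17]
  13 → side 4 (new)  [load 13/17]
  15 → side 5 (new)  [load 15/17]
  15 → side 6 (new)  [load 15/17]
  10 → side 3  [load 17/17]
  13 → side 7 (new)  [load 13/17]
7 tape sides opened.

7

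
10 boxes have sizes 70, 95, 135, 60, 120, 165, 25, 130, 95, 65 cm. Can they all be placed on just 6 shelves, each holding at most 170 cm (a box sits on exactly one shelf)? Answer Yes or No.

No

Total = 960 cm; ⌈960/170⌉ = 6.
The bound of 6 does not rule out 6, but exhaustive search shows no assignment into 6 shelves of capacity 170 cm exists — the minimum is 7.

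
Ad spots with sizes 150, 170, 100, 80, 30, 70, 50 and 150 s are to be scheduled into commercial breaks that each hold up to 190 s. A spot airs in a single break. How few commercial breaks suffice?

5

Total = 170 + 150 + 150 + 100 + 80 + 70 + 50 + 30 = 800 s.
Lower bound: ⌈800/190⌉ = 5 commercial breaks.
A packing using 5 commercial breaks:
  break 1: 170 = 170
  break 2: 150 + 30 = 180
  break 3: 150 = 150
  break 4: 100 + 80 = 180
  break 5: 70 + 50 = 120
This matches the lower bound, so 5 is optimal.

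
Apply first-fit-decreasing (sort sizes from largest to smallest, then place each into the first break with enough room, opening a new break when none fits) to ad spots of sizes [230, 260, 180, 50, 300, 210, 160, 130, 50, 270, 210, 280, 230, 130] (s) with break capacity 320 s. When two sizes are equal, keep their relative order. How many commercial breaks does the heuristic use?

10

Sorted descending: 300, 280, 270, 260, 230, 230, 210, 210, 180, 160, 130, 130, 50, 50.
  300 → break 1 (new)  [load 300/320]
  280 → break 2 (new)  [load 280/320]
  270 → break 3 (new)  [load 270/320]
  260 → break 4 (new)  [load 260/320]
  230 → break 5 (new)  [load 230/320]
  230 → break 6 (new)  [load 230/320]
  210 → break 7 (new)  [load 210/320]
  210 → break 8 (new)  [load 210/320]
  180 → break 9 (new)  [load 180/320]
  160 → break 10 (new)  [load 160/320]
  130 → break 9  [load 310/320]
  130 → break 10  [load 290/320]
  50 → break 3  [load 320/320]
  50 → break 4  [load 310/320]
10 commercial breaks opened.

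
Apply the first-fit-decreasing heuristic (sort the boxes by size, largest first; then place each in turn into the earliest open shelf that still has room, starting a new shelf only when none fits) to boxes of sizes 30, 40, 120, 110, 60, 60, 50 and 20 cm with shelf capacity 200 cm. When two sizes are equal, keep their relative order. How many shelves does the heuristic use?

Sorted descending: 120, 110, 60, 60, 50, 40, 30, 20.
  120 → shelf 1 (new)  [load 120/200]
  110 → shelf 2 (new)  [load 110/200]
  60 → shelf 1  [load 180/200]
  60 → shelf 2  [load 170/200]
  50 → shelf 3 (new)  [load 50/200]
  40 → shelf 3  [load 90/200]
  30 → shelf 2  [load 200/200]
  20 → shelf 1  [load 200/200]
3 shelves opened.

3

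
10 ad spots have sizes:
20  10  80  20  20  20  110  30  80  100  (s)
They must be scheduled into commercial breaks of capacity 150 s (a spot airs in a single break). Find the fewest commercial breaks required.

4

Total = 110 + 100 + 80 + 80 + 30 + 20 + 20 + 20 + 20 + 10 = 490 s.
Lower bound: ⌈490/150⌉ = 4 commercial breaks.
A packing using 4 commercial breaks:
  break 1: 110 + 30 + 10 = 150
  break 2: 100 + 20 + 20 = 140
  break 3: 80 + 20 + 20 = 120
  break 4: 80 = 80
This matches the lower bound, so 4 is optimal.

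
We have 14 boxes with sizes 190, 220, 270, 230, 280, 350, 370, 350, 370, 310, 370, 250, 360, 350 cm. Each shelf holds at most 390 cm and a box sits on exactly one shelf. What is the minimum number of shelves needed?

14

Total = 370 + 370 + 370 + 360 + 350 + 350 + 350 + 310 + 280 + 270 + 250 + 230 + 220 + 190 = 4270 cm.
Lower bound: ⌈4270/390⌉ = 11 shelves.
Also, 13 boxes each exceed 195 cm, and no two of those can share a shelf, so at least 13 shelves are needed.
A packing using 14 shelves:
  shelf 1: 370 = 370
  shelf 2: 370 = 370
  shelf 3: 370 = 370
  shelf 4: 360 = 360
  shelf 5: 350 = 350
  shelf 6: 350 = 350
  shelf 7: 350 = 350
  shelf 8: 310 = 310
  shelf 9: 280 = 280
  shelf 10: 270 = 270
  shelf 11: 250 = 250
  shelf 12: 230 = 230
  shelf 13: 220 = 220
  shelf 14: 190 = 190
No arrangement into 13 shelves stays within capacity, so 14 is optimal.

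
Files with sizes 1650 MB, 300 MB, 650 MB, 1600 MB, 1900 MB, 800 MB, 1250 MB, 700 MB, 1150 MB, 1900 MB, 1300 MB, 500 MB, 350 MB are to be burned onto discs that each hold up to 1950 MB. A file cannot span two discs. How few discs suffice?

Total = 1900 + 1900 + 1650 + 1600 + 1300 + 1250 + 1150 + 800 + 700 + 650 + 500 + 350 + 300 = 14050 MB.
Lower bound: ⌈14050/1950⌉ = 8 discs.
A packing using 8 discs:
  disc 1: 1900 = 1900
  disc 2: 1900 = 1900
  disc 3: 1650 + 300 = 1950
  disc 4: 1600 + 350 = 1950
  disc 5: 1300 + 650 = 1950
  disc 6: 1250 + 700 = 1950
  disc 7: 1150 + 800 = 1950
  disc 8: 500 = 500
This matches the lower bound, so 8 is optimal.

8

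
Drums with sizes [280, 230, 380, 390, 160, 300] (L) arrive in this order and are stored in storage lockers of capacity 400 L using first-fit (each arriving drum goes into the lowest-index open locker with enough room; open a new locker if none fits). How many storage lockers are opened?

  280 → locker 1 (new)  [load 280/400]
  230 → locker 2 (new)  [load 230/400]
  380 → locker 3 (new)  [load 380/400]
  390 → locker 4 (new)  [load 390/400]
  160 → locker 2  [load 390/400]
  300 → locker 5 (new)  [load 300/400]
5 storage lockers opened.

5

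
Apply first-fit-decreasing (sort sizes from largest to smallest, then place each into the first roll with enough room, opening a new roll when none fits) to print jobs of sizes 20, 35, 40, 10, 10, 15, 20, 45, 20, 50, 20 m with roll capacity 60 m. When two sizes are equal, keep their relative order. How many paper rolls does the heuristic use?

Sorted descending: 50, 45, 40, 35, 20, 20, 20, 20, 15, 10, 10.
  50 → roll 1 (new)  [load 50/60]
  45 → roll 2 (new)  [load 45/60]
  40 → roll 3 (new)  [load 40/60]
  35 → roll 4 (new)  [load 35/60]
  20 → roll 3  [load 60/60]
  20 → roll 4  [load 55/60]
  20 → roll 5 (new)  [load 20/60]
  20 → roll 5  [load 40/60]
  15 → roll 2  [load 60/60]
  10 → roll 1  [load 60/60]
  10 → roll 5  [load 50/60]
5 paper rolls opened.

5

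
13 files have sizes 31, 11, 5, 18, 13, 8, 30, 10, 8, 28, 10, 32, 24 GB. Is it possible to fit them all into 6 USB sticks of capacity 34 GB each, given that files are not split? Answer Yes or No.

No

Total = 228 GB; ⌈228/34⌉ = 7.
At least 7 USB sticks are required, but only 6 are allowed.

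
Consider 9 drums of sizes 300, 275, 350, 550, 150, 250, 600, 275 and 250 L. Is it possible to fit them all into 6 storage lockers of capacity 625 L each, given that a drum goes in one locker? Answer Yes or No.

Yes

A valid assignment using 6 storage lockers:
  locker 1: 600 = 600
  locker 2: 550 = 550
  locker 3: 350 + 275 = 625
  locker 4: 300 + 275 = 575
  locker 5: 250 + 250 = 500
  locker 6: 150 = 150
Every load is within 625 L, so 6 storage lockers suffice.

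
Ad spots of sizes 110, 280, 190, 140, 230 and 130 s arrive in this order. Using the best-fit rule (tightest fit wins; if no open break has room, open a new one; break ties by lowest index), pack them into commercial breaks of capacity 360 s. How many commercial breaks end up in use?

  110 → break 1 (new)  [load 110/360]
  280 → break 2 (new)  [load 280/360]
  190 → break 1  [load 300/360]
  140 → break 3 (new)  [load 140/360]
  230 → break 4 (new)  [load 230/360]
  130 → break 4  [load 360/360]
4 commercial breaks opened.

4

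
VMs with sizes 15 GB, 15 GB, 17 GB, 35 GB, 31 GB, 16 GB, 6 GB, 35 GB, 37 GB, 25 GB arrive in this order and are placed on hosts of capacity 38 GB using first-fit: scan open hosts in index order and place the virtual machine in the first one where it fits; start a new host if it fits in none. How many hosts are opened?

7

  15 → host 1 (new)  [load 15/38]
  15 → host 1  [load 30/38]
  17 → host 2 (new)  [load 17/38]
  35 → host 3 (new)  [load 35/38]
  31 → host 4 (new)  [load 31/38]
  16 → host 2  [load 33/38]
  6 → host 1  [load 36/38]
  35 → host 5 (new)  [load 35/38]
  37 → host 6 (new)  [load 37/38]
  25 → host 7 (new)  [load 25/38]
7 hosts opened.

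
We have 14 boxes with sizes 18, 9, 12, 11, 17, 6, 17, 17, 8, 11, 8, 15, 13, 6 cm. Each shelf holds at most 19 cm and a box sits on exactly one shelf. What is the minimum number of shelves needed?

10

Total = 18 + 17 + 17 + 17 + 15 + 13 + 12 + 11 + 11 + 9 + 8 + 8 + 6 + 6 = 168 cm.
Lower bound: ⌈168/19⌉ = 9 shelves.
A packing using 10 shelves:
  shelf 1: 18 = 18
  shelf 2: 17 = 17
  shelf 3: 17 = 17
  shelf 4: 17 = 17
  shelf 5: 15 = 15
  shelf 6: 13 + 6 = 19
  shelf 7: 12 + 6 = 18
  shelf 8: 11 + 8 = 19
  shelf 9: 11 + 8 = 19
  shelf 10: 9 = 9
No arrangement into 9 shelves stays within capacity, so 10 is optimal.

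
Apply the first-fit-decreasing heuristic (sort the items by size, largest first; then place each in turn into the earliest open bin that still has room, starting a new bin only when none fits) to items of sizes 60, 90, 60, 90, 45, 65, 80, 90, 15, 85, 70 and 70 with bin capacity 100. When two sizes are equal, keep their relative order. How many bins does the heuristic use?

11

Sorted descending: 90, 90, 90, 85, 80, 70, 70, 65, 60, 60, 45, 15.
  90 → bin 1 (new)  [load 90/100]
  90 → bin 2 (new)  [load 90/100]
  90 → bin 3 (new)  [load 90/100]
  85 → bin 4 (new)  [load 85/100]
  80 → bin 5 (new)  [load 80/100]
  70 → bin 6 (new)  [load 70/100]
  70 → bin 7 (new)  [load 70/100]
  65 → bin 8 (new)  [load 65/100]
  60 → bin 9 (new)  [load 60/100]
  60 → bin 10 (new)  [load 60/100]
  45 → bin 11 (new)  [load 45/100]
  15 → bin 4  [load 100/100]
11 bins opened.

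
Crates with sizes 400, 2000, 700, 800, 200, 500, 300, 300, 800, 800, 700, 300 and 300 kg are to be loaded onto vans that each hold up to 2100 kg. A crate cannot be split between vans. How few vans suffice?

4

Total = 2000 + 800 + 800 + 800 + 700 + 700 + 500 + 400 + 300 + 300 + 300 + 300 + 200 = 8100 kg.
Lower bound: ⌈8100/2100⌉ = 4 vans.
A packing using 4 vans:
  van 1: 2000 = 2000
  van 2: 800 + 800 + 500 = 2100
  van 3: 800 + 700 + 400 + 200 = 2100
  van 4: 700 + 300 + 300 + 300 + 300 = 1900
This matches the lower bound, so 4 is optimal.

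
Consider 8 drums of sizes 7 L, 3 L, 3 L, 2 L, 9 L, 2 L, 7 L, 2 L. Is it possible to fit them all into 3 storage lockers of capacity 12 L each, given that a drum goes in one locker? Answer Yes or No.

Yes

A valid assignment using 3 storage lockers:
  locker 1: 9 + 3 = 12
  locker 2: 7 + 3 + 2 = 12
  locker 3: 7 + 2 + 2 = 11
Every load is within 12 L, so 3 storage lockers suffice.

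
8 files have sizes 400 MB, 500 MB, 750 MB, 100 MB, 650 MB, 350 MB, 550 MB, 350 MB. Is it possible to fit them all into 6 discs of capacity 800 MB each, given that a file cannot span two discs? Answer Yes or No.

Yes

A valid assignment using 6 discs:
  disc 1: 750 = 750
  disc 2: 650 + 100 = 750
  disc 3: 550 = 550
  disc 4: 500 = 500
  disc 5: 400 + 350 = 750
  disc 6: 350 = 350
Every load is within 800 MB, so 6 discs suffice.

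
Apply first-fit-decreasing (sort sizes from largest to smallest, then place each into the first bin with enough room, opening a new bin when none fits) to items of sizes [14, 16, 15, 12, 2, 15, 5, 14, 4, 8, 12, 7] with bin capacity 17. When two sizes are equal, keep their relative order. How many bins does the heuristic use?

8

Sorted descending: 16, 15, 15, 14, 14, 12, 12, 8, 7, 5, 4, 2.
  16 → bin 1 (new)  [load 16/17]
  15 → bin 2 (new)  [load 15/17]
  15 → bin 3 (new)  [load 15/17]
  14 → bin 4 (new)  [load 14/17]
  14 → bin 5 (new)  [load 14/17]
  12 → bin 6 (new)  [load 12/17]
  12 → bin 7 (new)  [load 12/17]
  8 → bin 8 (new)  [load 8/17]
  7 → bin 8  [load 15/17]
  5 → bin 6  [load 17/17]
  4 → bin 7  [load 16/17]
  2 → bin 2  [load 17/17]
8 bins opened.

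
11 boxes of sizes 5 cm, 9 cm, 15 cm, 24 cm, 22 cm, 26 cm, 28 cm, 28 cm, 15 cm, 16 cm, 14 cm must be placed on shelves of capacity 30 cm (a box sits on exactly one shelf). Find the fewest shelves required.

8

Total = 28 + 28 + 26 + 24 + 22 + 16 + 15 + 15 + 14 + 9 + 5 = 202 cm.
Lower bound: ⌈202/30⌉ = 7 shelves.
A packing using 8 shelves:
  shelf 1: 28 = 28
  shelf 2: 28 = 28
  shelf 3: 26 = 26
  shelf 4: 24 + 5 = 29
  shelf 5: 22 = 22
  shelf 6: 16 + 14 = 30
  shelf 7: 15 + 15 = 30
  shelf 8: 9 = 9
No arrangement into 7 shelves stays within capacity, so 8 is optimal.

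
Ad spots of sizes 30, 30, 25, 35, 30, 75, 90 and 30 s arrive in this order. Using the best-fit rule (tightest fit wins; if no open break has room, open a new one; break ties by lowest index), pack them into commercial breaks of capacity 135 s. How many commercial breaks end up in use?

3

  30 → break 1 (new)  [load 30/135]
  30 → break 1  [load 60/135]
  25 → break 1  [load 85/135]
  35 → break 1  [load 120/135]
  30 → break 2 (new)  [load 30/135]
  75 → break 2  [load 105/135]
  90 → break 3 (new)  [load 90/135]
  30 → break 2  [load 135/135]
3 commercial breaks opened.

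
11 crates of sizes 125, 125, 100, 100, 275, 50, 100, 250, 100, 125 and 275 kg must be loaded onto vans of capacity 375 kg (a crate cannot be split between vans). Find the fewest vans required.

5

Total = 275 + 275 + 250 + 125 + 125 + 125 + 100 + 100 + 100 + 100 + 50 = 1625 kg.
Lower bound: ⌈1625/375⌉ = 5 vans.
A packing using 5 vans:
  van 1: 275 + 100 = 375
  van 2: 275 + 100 = 375
  van 3: 250 + 125 = 375
  van 4: 125 + 125 + 100 = 350
  van 5: 100 + 50 = 150
This matches the lower bound, so 5 is optimal.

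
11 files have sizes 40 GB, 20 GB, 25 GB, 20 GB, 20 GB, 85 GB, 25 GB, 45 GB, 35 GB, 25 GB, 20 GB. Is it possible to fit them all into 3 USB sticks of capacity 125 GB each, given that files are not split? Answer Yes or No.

Yes

A valid assignment using 3 USB sticks:
  USB stick 1: 85 + 40 = 125
  USB stick 2: 45 + 35 + 25 + 20 = 125
  USB stick 3: 25 + 25 + 20 + 20 + 20 = 110
Every load is within 125 GB, so 3 USB sticks suffice.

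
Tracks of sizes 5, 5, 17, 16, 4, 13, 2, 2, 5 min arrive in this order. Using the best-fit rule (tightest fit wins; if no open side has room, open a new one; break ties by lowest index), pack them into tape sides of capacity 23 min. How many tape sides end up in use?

  5 → side 1 (new)  [load 5/23]
  5 → side 1  [load 10/23]
  17 → side 2 (new)  [load 17/23]
  16 → side 3 (new)  [load 16/23]
  4 → side 2  [load 21/23]
  13 → side 1  [load 23/23]
  2 → side 2  [load 23/23]
  2 → side 3  [load 18/23]
  5 → side 3  [load 23/23]
3 tape sides opened.

3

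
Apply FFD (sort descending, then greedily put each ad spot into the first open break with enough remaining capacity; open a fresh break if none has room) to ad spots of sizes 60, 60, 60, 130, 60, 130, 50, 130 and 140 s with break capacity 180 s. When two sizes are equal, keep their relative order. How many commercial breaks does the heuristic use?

Sorted descending: 140, 130, 130, 130, 60, 60, 60, 60, 50.
  140 → break 1 (new)  [load 140/180]
  130 → break 2 (new)  [load 130/180]
  130 → break 3 (new)  [load 130/180]
  130 → break 4 (new)  [load 130/180]
  60 → break 5 (new)  [load 60/180]
  60 → break 5  [load 120/180]
  60 → break 5  [load 180/180]
  60 → break 6 (new)  [load 60/180]
  50 → break 2  [load 180/180]
6 commercial breaks opened.

6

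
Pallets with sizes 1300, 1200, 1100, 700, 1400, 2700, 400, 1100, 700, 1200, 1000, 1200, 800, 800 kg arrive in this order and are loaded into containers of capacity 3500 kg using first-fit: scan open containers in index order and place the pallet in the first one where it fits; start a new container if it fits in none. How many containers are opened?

  1300 → container 1 (new)  [load 1300/3500]
  1200 → container 1  [load 2500/3500]
  1100 → container 2 (new)  [load 1100/3500]
  700 → container 1  [load 3200/3500]
  1400 → container 2  [load 2500/3500]
  2700 → container 3 (new)  [load 2700/3500]
  400 → container 2  [load 2900/3500]
  1100 → container 4 (new)  [load 1100/3500]
  700 → container 3  [load 3400/3500]
  1200 → container 4  [load 2300/3500]
  1000 → container 4  [load 3300/3500]
  1200 → container 5 (new)  [load 1200/3500]
  800 → container 5  [load 2000/3500]
  800 → container 5  [load 2800/3500]
5 containers opened.

5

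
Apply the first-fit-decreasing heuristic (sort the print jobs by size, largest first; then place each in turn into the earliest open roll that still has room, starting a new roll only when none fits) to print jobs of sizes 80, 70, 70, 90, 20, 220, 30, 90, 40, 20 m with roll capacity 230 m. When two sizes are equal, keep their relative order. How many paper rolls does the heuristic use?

Sorted descending: 220, 90, 90, 80, 70, 70, 40, 30, 20, 20.
  220 → roll 1 (new)  [load 220/230]
  90 → roll 2 (new)  [load 90/230]
  90 → roll 2  [load 180/230]
  80 → roll 3 (new)  [load 80/230]
  70 → roll 3  [load 150/230]
  70 → roll 3  [load 220/230]
  40 → roll 2  [load 220/230]
  30 → roll 4 (new)  [load 30/230]
  20 → roll 4  [load 50/230]
  20 → roll 4  [load 70/230]
4 paper rolls opened.

4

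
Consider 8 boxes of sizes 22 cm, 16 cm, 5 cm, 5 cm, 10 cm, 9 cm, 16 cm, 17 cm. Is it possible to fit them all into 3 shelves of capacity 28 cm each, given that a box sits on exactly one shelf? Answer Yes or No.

Total = 100 cm; ⌈100/28⌉ = 4.
At least 4 shelves are required, but only 3 are allowed.

No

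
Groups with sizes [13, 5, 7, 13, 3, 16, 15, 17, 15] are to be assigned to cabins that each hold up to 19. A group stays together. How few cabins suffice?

Total = 17 + 16 + 15 + 15 + 13 + 13 + 7 + 5 + 3 = 104.
Lower bound: ⌈104/19⌉ = 6 cabins.
A packing using 7 cabins:
  cabin 1: 17 = 17
  cabin 2: 16 + 3 = 19
  cabin 3: 15 = 15
  cabin 4: 15 = 15
  cabin 5: 13 + 5 = 18
  cabin 6: 13 = 13
  cabin 7: 7 = 7
No arrangement into 6 cabins stays within capacity, so 7 is optimal.

7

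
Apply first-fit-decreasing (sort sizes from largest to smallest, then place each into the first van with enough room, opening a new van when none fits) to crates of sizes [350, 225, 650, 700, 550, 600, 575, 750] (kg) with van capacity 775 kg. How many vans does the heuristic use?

7

Sorted descending: 750, 700, 650, 600, 575, 550, 350, 225.
  750 → van 1 (new)  [load 750/775]
  700 → van 2 (new)  [load 700/775]
  650 → van 3 (new)  [load 650/775]
  600 → van 4 (new)  [load 600/775]
  575 → van 5 (new)  [load 575/775]
  550 → van 6 (new)  [load 550/775]
  350 → van 7 (new)  [load 350/775]
  225 → van 6  [load 775/775]
7 vans opened.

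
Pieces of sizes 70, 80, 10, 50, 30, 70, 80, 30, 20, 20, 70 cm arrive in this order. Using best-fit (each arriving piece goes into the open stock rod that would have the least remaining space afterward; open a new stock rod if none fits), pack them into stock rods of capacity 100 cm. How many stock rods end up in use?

6

  70 → stock rod 1 (new)  [load 70/100]
  80 → stock rod 2 (new)  [load 80/100]
  10 → stock rod 2  [load 90/100]
  50 → stock rod 3 (new)  [load 50/100]
  30 → stock rod 1  [load 100/100]
  70 → stock rod 4 (new)  [load 70/100]
  80 → stock rod 5 (new)  [load 80/100]
  30 → stock rod 4  [load 100/100]
  20 → stock rod 5  [load 100/100]
  20 → stock rod 3  [load 70/100]
  70 → stock rod 6 (new)  [load 70/100]
6 stock rods opened.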